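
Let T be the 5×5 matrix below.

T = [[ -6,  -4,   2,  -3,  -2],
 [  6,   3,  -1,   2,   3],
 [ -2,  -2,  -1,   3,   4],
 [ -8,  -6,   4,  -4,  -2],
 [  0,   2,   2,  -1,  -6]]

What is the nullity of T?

1

Row reduce to echelon form.
R2 ← R2 + R1: [0, -1, 1, -1, 1]
R3 ← R3 − (1/3)·R1: [0, -2/3, -5/3, 4, 14/3]
R4 ← R4 − (4/3)·R1: [0, -2/3, 4/3, 0, 2/3]
R3 ← R3 − (2/3)·R2: [0, 0, -7/3, 14/3, 4]
R4 ← R4 − (2/3)·R2: [0, 0, 2/3, 2/3, 0]
R5 ← R5 + (2)·R2: [0, 0, 4, -3, -4]
R4 ← R4 + (2/7)·R3: [0, 0, 0, 2, 8/7]
R5 ← R5 + (12/7)·R3: [0, 0, 0, 5, 20/7]
R5 ← R5 − (5/2)·R4: [0, 0, 0, 0, 0]
4 nonzero rows, so rank(T) = 4.
T has 5 columns; by rank–nullity, nullity = 5 − 4 = 1.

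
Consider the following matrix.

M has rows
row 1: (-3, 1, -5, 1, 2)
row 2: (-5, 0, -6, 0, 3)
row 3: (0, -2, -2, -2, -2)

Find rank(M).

Row reduce to echelon form.
R2 ← R2 − (5/3)·R1: [0, -5/3, 7/3, -5/3, -1/3]
R3 ← R3 − (6/5)·R2: [0, 0, -24/5, 0, -8/5]
Echelon form has 3 nonzero rows, so rank(M) = 3.

3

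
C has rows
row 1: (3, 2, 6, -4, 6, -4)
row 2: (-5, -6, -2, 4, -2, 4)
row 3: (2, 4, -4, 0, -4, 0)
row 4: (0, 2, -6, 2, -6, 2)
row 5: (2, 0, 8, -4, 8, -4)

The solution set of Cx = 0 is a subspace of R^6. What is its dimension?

4

Row reduce to echelon form.
R2 ← R2 + (5/3)·R1: [0, -8/3, 8, -8/3, 8, -8/3]
R3 ← R3 − (2/3)·R1: [0, 8/3, -8, 8/3, -8, 8/3]
R5 ← R5 − (2/3)·R1: [0, -4/3, 4, -4/3, 4, -4/3]
R3 ← R3 + R2: [0, 0, 0, 0, 0, 0]
R4 ← R4 + (3/4)·R2: [0, 0, 0, 0, 0, 0]
R5 ← R5 − (1/2)·R2: [0, 0, 0, 0, 0, 0]
2 nonzero rows, so rank(C) = 2.
C has 6 columns; by rank–nullity, nullity = 6 − 2 = 4.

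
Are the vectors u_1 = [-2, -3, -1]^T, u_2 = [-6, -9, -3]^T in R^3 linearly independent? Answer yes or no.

no

Form the matrix with these vectors as rows and row reduce.
R2 ← R2 − (3)·R1: [0, 0, 0]
1 nonzero row, so the 2 vectors span a space of dimension 1.
Since 1 < 2, the vectors are linearly dependent.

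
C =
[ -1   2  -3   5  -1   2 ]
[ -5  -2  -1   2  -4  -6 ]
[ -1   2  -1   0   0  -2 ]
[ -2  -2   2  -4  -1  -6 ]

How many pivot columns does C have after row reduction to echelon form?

3

Row reduce to echelon form.
R2 ← R2 − (5)·R1: [0, -12, 14, -23, 1, -16]
R3 ← R3 − R1: [0, 0, 2, -5, 1, -4]
R4 ← R4 − (2)·R1: [0, -6, 8, -14, 1, -10]
R4 ← R4 − (1/2)·R2: [0, 0, 1, -5/2, 1/2, -2]
R4 ← R4 − (1/2)·R3: [0, 0, 0, 0, 0, 0]
Echelon form has 3 nonzero rows, so rank(C) = 3.
Each nonzero row contributes one pivot column: 3 pivot columns.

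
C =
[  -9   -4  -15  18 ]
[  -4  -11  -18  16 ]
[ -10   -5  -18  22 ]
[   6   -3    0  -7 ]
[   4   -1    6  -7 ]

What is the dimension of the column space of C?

Row reduce to echelon form.
R2 ← R2 − (4/9)·R1: [0, -83/9, -34/3, 8]
R3 ← R3 − (10/9)·R1: [0, -5/9, -4/3, 2]
R4 ← R4 + (2/3)·R1: [0, -17/3, -10, 5]
R5 ← R5 + (4/9)·R1: [0, -25/9, -2/3, 1]
R3 ← R3 − (5/83)·R2: [0, 0, -54/83, 126/83]
R4 ← R4 − (51/83)·R2: [0, 0, -252/83, 7/83]
R5 ← R5 − (25/83)·R2: [0, 0, 228/83, -117/83]
R4 ← R4 − (14/3)·R3: [0, 0, 0, -7]
R5 ← R5 + (38/9)·R3: [0, 0, 0, 5]
R5 ← R5 + (5/7)·R4: [0, 0, 0, 0]
Echelon form has 4 nonzero rows, so rank(C) = 4.
The column space has dimension equal to the rank: 4.

4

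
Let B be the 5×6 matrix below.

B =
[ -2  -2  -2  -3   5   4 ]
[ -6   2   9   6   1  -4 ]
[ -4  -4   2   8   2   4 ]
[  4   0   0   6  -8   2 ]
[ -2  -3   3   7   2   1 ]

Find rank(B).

5

Row reduce to echelon form.
R2 ← R2 − (3)·R1: [0, 8, 15, 15, -14, -16]
R3 ← R3 − (2)·R1: [0, 0, 6, 14, -8, -4]
R4 ← R4 + (2)·R1: [0, -4, -4, 0, 2, 10]
R5 ← R5 − R1: [0, -1, 5, 10, -3, -3]
R4 ← R4 + (1/2)·R2: [0, 0, 7/2, 15/2, -5, 2]
R5 ← R5 + (1/8)·R2: [0, 0, 55/8, 95/8, -19/4, -5]
R4 ← R4 − (7/12)·R3: [0, 0, 0, -2/3, -1/3, 13/3]
R5 ← R5 − (55/48)·R3: [0, 0, 0, -25/6, 53/12, -5/12]
R5 ← R5 − (25/4)·R4: [0, 0, 0, 0, 13/2, -55/2]
Echelon form has 5 nonzero rows, so rank(B) = 5.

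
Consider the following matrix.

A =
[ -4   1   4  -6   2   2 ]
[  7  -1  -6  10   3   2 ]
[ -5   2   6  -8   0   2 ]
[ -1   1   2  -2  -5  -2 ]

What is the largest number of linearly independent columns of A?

Row reduce to echelon form.
R2 ← R2 + (7/4)·R1: [0, 3/4, 1, -1/2, 13/2, 11/2]
R3 ← R3 − (5/4)·R1: [0, 3/4, 1, -1/2, -5/2, -1/2]
R4 ← R4 − (1/4)·R1: [0, 3/4, 1, -1/2, -11/2, -5/2]
R3 ← R3 − R2: [0, 0, 0, 0, -9, -6]
R4 ← R4 − R2: [0, 0, 0, 0, -12, -8]
R4 ← R4 − (4/3)·R3: [0, 0, 0, 0, 0, 0]
Echelon form has 3 nonzero rows, so rank(A) = 3.
The rank gives the maximum number of linearly independent columns: 3.

3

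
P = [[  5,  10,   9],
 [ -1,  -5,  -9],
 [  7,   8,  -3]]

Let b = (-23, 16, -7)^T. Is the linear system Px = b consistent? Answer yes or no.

yes

Row reduce the augmented matrix [P | b].
R2 ← R2 + (1/5)·R1: [0, -3, -36/5, 57/5]
R3 ← R3 − (7/5)·R1: [0, -6, -78/5, 126/5]
R3 ← R3 − (2)·R2: [0, 0, -6/5, 12/5]
The echelon form has 3 nonzero rows, and every pivot lies in the first 3 columns, so rank(P) = rank([P|b]) = 3.
The system is consistent.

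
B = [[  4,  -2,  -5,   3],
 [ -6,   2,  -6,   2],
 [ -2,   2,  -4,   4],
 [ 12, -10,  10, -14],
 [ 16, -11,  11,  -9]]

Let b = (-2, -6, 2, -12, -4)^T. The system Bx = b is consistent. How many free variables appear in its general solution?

0

Row reduce the augmented matrix [B | b].
R2 ← R2 + (3/2)·R1: [0, -1, -27/2, 13/2, -9]
R3 ← R3 + (1/2)·R1: [0, 1, -13/2, 11/2, 1]
R4 ← R4 − (3)·R1: [0, -4, 25, -23, -6]
R5 ← R5 − (4)·R1: [0, -3, 31, -21, 4]
R3 ← R3 + R2: [0, 0, -20, 12, -8]
R4 ← R4 − (4)·R2: [0, 0, 79, -49, 30]
R5 ← R5 − (3)·R2: [0, 0, 143/2, -81/2, 31]
R4 ← R4 + (79/20)·R3: [0, 0, 0, -8/5, -8/5]
R5 ← R5 + (143/40)·R3: [0, 0, 0, 12/5, 12/5]
R5 ← R5 + (3/2)·R4: [0, 0, 0, 0, 0]
The echelon form has 4 nonzero rows, and every pivot lies in the first 4 columns, so rank(B) = rank([B|b]) = 4.
The system is consistent.
Free variables = (unknowns) − (rank) = 4 − 4 = 0.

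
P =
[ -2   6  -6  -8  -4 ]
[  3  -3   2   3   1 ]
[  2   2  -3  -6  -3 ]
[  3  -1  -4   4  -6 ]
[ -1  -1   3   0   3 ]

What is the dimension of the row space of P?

4

Row reduce to echelon form.
R2 ← R2 + (3/2)·R1: [0, 6, -7, -9, -5]
R3 ← R3 + R1: [0, 8, -9, -14, -7]
R4 ← R4 + (3/2)·R1: [0, 8, -13, -8, -12]
R5 ← R5 − (1/2)·R1: [0, -4, 6, 4, 5]
R3 ← R3 − (4/3)·R2: [0, 0, 1/3, -2, -1/3]
R4 ← R4 − (4/3)·R2: [0, 0, -11/3, 4, -16/3]
R5 ← R5 + (2/3)·R2: [0, 0, 4/3, -2, 5/3]
R4 ← R4 + (11)·R3: [0, 0, 0, -18, -9]
R5 ← R5 − (4)·R3: [0, 0, 0, 6, 3]
R5 ← R5 + (1/3)·R4: [0, 0, 0, 0, 0]
Echelon form has 4 nonzero rows, so rank(P) = 4.
The row space has dimension equal to the rank: 4.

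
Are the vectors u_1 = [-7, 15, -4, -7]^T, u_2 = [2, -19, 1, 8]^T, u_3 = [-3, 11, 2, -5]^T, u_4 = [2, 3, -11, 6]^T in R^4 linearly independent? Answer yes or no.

Form the matrix with these vectors as rows and row reduce.
R2 ← R2 + (2/7)·R1: [0, -103/7, -1/7, 6]
R3 ← R3 − (3/7)·R1: [0, 32/7, 26/7, -2]
R4 ← R4 + (2/7)·R1: [0, 51/7, -85/7, 4]
R3 ← R3 + (32/103)·R2: [0, 0, 378/103, -14/103]
R4 ← R4 + (51/103)·R2: [0, 0, -1258/103, 718/103]
R4 ← R4 + (629/189)·R3: [0, 0, 0, 176/27]
4 nonzero rows, so the 4 vectors span a space of dimension 4.
Since 4 = 4, the vectors are linearly independent.

yes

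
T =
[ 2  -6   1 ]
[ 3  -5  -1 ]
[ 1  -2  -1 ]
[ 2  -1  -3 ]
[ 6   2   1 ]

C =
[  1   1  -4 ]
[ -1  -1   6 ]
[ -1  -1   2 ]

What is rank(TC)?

First compute TC:
[[  7,   7, -42],
 [  9,   9, -44],
 [  4,   4, -18],
 [  6,   6, -20],
 [  3,   3, -10]]
Now row reduce the product.
R2 ← R2 − (9/7)·R1: [0, 0, 10]
R3 ← R3 − (4/7)·R1: [0, 0, 6]
R4 ← R4 − (6/7)·R1: [0, 0, 16]
R5 ← R5 − (3/7)·R1: [0, 0, 8]
R3 ← R3 − (3/5)·R2: [0, 0, 0]
R4 ← R4 − (8/5)·R2: [0, 0, 0]
R5 ← R5 − (4/5)·R2: [0, 0, 0]
2 nonzero rows, so rank(TC) = 2.

2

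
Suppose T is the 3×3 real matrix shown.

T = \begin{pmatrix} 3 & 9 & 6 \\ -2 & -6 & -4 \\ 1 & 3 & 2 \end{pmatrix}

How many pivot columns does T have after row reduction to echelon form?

Row reduce to echelon form.
R2 ← R2 + (2/3)·R1: [0, 0, 0]
R3 ← R3 − (1/3)·R1: [0, 0, 0]
Echelon form has 1 nonzero row, so rank(T) = 1.
Each nonzero row contributes one pivot column: 1 pivot columns.

1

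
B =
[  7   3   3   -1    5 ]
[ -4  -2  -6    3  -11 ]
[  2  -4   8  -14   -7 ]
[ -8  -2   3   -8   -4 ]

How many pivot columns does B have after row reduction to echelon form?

Row reduce to echelon form.
R2 ← R2 + (4/7)·R1: [0, -2/7, -30/7, 17/7, -57/7]
R3 ← R3 − (2/7)·R1: [0, -34/7, 50/7, -96/7, -59/7]
R4 ← R4 + (8/7)·R1: [0, 10/7, 45/7, -64/7, 12/7]
R3 ← R3 − (17)·R2: [0, 0, 80, -55, 130]
R4 ← R4 + (5)·R2: [0, 0, -15, 3, -39]
R4 ← R4 + (3/16)·R3: [0, 0, 0, -117/16, -117/8]
Echelon form has 4 nonzero rows, so rank(B) = 4.
Each nonzero row contributes one pivot column: 4 pivot columns.

4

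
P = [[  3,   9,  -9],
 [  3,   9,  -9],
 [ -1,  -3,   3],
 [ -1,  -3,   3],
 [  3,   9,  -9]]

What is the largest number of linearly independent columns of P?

Row reduce to echelon form.
R2 ← R2 − R1: [0, 0, 0]
R3 ← R3 + (1/3)·R1: [0, 0, 0]
R4 ← R4 + (1/3)·R1: [0, 0, 0]
R5 ← R5 − R1: [0, 0, 0]
Echelon form has 1 nonzero row, so rank(P) = 1.
The rank gives the maximum number of linearly independent columns: 1.

1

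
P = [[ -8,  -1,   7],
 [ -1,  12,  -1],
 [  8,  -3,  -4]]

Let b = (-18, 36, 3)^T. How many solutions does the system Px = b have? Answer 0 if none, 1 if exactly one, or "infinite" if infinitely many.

1

Row reduce the augmented matrix [P | b].
R2 ← R2 − (1/8)·R1: [0, 97/8, -15/8, 153/4]
R3 ← R3 + R1: [0, -4, 3, -15]
R3 ← R3 + (32/97)·R2: [0, 0, 231/97, -231/97]
The echelon form has 3 nonzero rows, and every pivot lies in the first 3 columns, so rank(P) = rank([P|b]) = 3.
The system is consistent.
rank = 3 = number of unknowns, so the solution is unique.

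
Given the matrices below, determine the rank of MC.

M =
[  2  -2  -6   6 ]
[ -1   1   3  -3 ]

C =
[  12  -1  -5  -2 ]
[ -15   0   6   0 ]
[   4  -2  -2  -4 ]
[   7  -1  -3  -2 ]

First compute MC:
[[ 72,   4, -28,   8],
 [-36,  -2,  14,  -4]]
Now row reduce the product.
R2 ← R2 + (1/2)·R1: [0, 0, 0, 0]
1 nonzero row, so rank(MC) = 1.

1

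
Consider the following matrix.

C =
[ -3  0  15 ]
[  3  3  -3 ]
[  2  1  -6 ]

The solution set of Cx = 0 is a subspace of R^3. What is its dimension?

Row reduce to echelon form.
R2 ← R2 + R1: [0, 3, 12]
R3 ← R3 + (2/3)·R1: [0, 1, 4]
R3 ← R3 − (1/3)·R2: [0, 0, 0]
2 nonzero rows, so rank(C) = 2.
C has 3 columns; by rank–nullity, nullity = 3 − 2 = 1.

1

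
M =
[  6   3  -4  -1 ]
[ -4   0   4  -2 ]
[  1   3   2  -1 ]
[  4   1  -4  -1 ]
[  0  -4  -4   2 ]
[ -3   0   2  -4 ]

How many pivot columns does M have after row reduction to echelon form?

3

Row reduce to echelon form.
R2 ← R2 + (2/3)·R1: [0, 2, 4/3, -8/3]
R3 ← R3 − (1/6)·R1: [0, 5/2, 8/3, -5/6]
R4 ← R4 − (2/3)·R1: [0, -1, -4/3, -1/3]
R6 ← R6 + (1/2)·R1: [0, 3/2, 0, -9/2]
R3 ← R3 − (5/4)·R2: [0, 0, 1, 5/2]
R4 ← R4 + (1/2)·R2: [0, 0, -2/3, -5/3]
R5 ← R5 + (2)·R2: [0, 0, -4/3, -10/3]
R6 ← R6 − (3/4)·R2: [0, 0, -1, -5/2]
R4 ← R4 + (2/3)·R3: [0, 0, 0, 0]
R5 ← R5 + (4/3)·R3: [0, 0, 0, 0]
R6 ← R6 + R3: [0, 0, 0, 0]
Echelon form has 3 nonzero rows, so rank(M) = 3.
Each nonzero row contributes one pivot column: 3 pivot columns.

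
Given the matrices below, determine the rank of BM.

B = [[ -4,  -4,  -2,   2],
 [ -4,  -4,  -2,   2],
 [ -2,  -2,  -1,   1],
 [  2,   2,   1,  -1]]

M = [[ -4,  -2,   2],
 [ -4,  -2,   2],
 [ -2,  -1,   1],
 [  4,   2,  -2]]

1

First compute BM:
[[ 44,  22, -22],
 [ 44,  22, -22],
 [ 22,  11, -11],
 [-22, -11,  11]]
Now row reduce the product.
R2 ← R2 − R1: [0, 0, 0]
R3 ← R3 − (1/2)·R1: [0, 0, 0]
R4 ← R4 + (1/2)·R1: [0, 0, 0]
1 nonzero row, so rank(BM) = 1.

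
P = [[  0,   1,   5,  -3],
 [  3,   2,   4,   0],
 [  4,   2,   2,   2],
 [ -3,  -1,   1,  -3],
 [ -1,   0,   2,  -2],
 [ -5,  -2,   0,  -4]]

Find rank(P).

Row reduce to echelon form.
Swap R1 ↔ R2
R3 ← R3 − (4/3)·R1: [0, -2/3, -10/3, 2]
R4 ← R4 + R1: [0, 1, 5, -3]
R5 ← R5 + (1/3)·R1: [0, 2/3, 10/3, -2]
R6 ← R6 + (5/3)·R1: [0, 4/3, 20/3, -4]
R3 ← R3 + (2/3)·R2: [0, 0, 0, 0]
R4 ← R4 − R2: [0, 0, 0, 0]
R5 ← R5 − (2/3)·R2: [0, 0, 0, 0]
R6 ← R6 − (4/3)·R2: [0, 0, 0, 0]
Echelon form has 2 nonzero rows, so rank(P) = 2.

2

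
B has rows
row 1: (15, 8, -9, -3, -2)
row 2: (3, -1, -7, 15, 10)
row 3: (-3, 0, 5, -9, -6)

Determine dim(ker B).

3

Row reduce to echelon form.
R2 ← R2 − (1/5)·R1: [0, -13/5, -26/5, 78/5, 52/5]
R3 ← R3 + (1/5)·R1: [0, 8/5, 16/5, -48/5, -32/5]
R3 ← R3 + (8/13)·R2: [0, 0, 0, 0, 0]
2 nonzero rows, so rank(B) = 2.
B has 5 columns; by rank–nullity, nullity = 5 − 2 = 3.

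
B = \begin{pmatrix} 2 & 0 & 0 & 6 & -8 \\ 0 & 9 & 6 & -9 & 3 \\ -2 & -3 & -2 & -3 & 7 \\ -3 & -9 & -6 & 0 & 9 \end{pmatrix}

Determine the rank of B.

Row reduce to echelon form.
R3 ← R3 + R1: [0, -3, -2, 3, -1]
R4 ← R4 + (3/2)·R1: [0, -9, -6, 9, -3]
R3 ← R3 + (1/3)·R2: [0, 0, 0, 0, 0]
R4 ← R4 + R2: [0, 0, 0, 0, 0]
Echelon form has 2 nonzero rows, so rank(B) = 2.

2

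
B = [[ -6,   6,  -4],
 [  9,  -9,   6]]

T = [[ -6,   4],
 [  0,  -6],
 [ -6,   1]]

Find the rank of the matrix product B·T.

1

First compute BT:
[[ 60, -64],
 [-90,  96]]
Now row reduce the product.
R2 ← R2 + (3/2)·R1: [0, 0]
1 nonzero row, so rank(BT) = 1.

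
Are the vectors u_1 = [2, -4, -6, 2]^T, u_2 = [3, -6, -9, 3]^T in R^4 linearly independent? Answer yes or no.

no

Form the matrix with these vectors as rows and row reduce.
R2 ← R2 − (3/2)·R1: [0, 0, 0, 0]
1 nonzero row, so the 2 vectors span a space of dimension 1.
Since 1 < 2, the vectors are linearly dependent.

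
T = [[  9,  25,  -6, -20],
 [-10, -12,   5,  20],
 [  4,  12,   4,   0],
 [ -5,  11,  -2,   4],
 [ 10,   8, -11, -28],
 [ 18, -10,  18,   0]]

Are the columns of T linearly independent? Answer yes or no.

no

Row reduce T to echelon form.
R2 ← R2 + (10/9)·R1: [0, 142/9, -5/3, -20/9]
R3 ← R3 − (4/9)·R1: [0, 8/9, 20/3, 80/9]
R4 ← R4 + (5/9)·R1: [0, 224/9, -16/3, -64/9]
R5 ← R5 − (10/9)·R1: [0, -178/9, -13/3, -52/9]
R6 ← R6 − (2)·R1: [0, -60, 30, 40]
R3 ← R3 − (4/71)·R2: [0, 0, 480/71, 640/71]
R4 ← R4 − (112/71)·R2: [0, 0, -192/71, -256/71]
R5 ← R5 + (89/71)·R2: [0, 0, -456/71, -608/71]
R6 ← R6 + (270/71)·R2: [0, 0, 1680/71, 2240/71]
R4 ← R4 + (2/5)·R3: [0, 0, 0, 0]
R5 ← R5 + (19/20)·R3: [0, 0, 0, 0]
R6 ← R6 − (7/2)·R3: [0, 0, 0, 0]
3 pivots among 4 columns.
Only 3 < 4 pivot columns, so the columns are linearly dependent.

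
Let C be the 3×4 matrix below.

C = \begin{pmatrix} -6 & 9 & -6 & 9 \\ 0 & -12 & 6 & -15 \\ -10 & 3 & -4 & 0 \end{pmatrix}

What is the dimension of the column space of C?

Row reduce to echelon form.
R3 ← R3 − (5/3)·R1: [0, -12, 6, -15]
R3 ← R3 − R2: [0, 0, 0, 0]
Echelon form has 2 nonzero rows, so rank(C) = 2.
The column space has dimension equal to the rank: 2.

2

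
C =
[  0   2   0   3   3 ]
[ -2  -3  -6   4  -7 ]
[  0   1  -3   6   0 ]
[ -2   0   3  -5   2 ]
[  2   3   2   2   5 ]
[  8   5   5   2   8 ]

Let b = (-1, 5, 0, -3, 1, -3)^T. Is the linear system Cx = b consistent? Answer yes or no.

no

Row reduce the augmented matrix [C | b].
Swap R1 ↔ R2
R4 ← R4 − R1: [0, 3, 9, -9, 9, -8]
R5 ← R5 + R1: [0, 0, -4, 6, -2, 6]
R6 ← R6 + (4)·R1: [0, -7, -19, 18, -20, 17]
R3 ← R3 − (1/2)·R2: [0, 0, -3, 9/2, -3/2, 1/2]
R4 ← R4 − (3/2)·R2: [0, 0, 9, -27/2, 9/2, -13/2]
R6 ← R6 + (7/2)·R2: [0, 0, -19, 57/2, -19/2, 27/2]
R4 ← R4 + (3)·R3: [0, 0, 0, 0, 0, -5]
R5 ← R5 − (4/3)·R3: [0, 0, 0, 0, 0, 16/3]
R6 ← R6 − (19/3)·R3: [0, 0, 0, 0, 0, 31/3]
R5 ← R5 + (16/15)·R4: [0, 0, 0, 0, 0, 0]
R6 ← R6 + (31/15)·R4: [0, 0, 0, 0, 0, 0]
The echelon form has 4 nonzero rows; the last pivot sits in the augmented column, so rank(C) = 3 but rank([C|b]) = 4.
Since the ranks differ, the system is inconsistent.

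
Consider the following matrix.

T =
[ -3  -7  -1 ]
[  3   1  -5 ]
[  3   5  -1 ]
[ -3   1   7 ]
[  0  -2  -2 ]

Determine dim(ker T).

1

Row reduce to echelon form.
R2 ← R2 + R1: [0, -6, -6]
R3 ← R3 + R1: [0, -2, -2]
R4 ← R4 − R1: [0, 8, 8]
R3 ← R3 − (1/3)·R2: [0, 0, 0]
R4 ← R4 + (4/3)·R2: [0, 0, 0]
R5 ← R5 − (1/3)·R2: [0, 0, 0]
2 nonzero rows, so rank(T) = 2.
T has 3 columns; by rank–nullity, nullity = 3 − 2 = 1.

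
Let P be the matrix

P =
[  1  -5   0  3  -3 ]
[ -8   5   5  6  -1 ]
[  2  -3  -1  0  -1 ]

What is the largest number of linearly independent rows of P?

2

Row reduce to echelon form.
R2 ← R2 + (8)·R1: [0, -35, 5, 30, -25]
R3 ← R3 − (2)·R1: [0, 7, -1, -6, 5]
R3 ← R3 + (1/5)·R2: [0, 0, 0, 0, 0]
Echelon form has 2 nonzero rows, so rank(P) = 2.
The rank gives the maximum number of linearly independent rows: 2.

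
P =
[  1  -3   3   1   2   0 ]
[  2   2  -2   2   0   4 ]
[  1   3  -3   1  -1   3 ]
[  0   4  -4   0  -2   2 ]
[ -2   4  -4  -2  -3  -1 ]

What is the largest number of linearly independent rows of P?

2

Row reduce to echelon form.
R2 ← R2 − (2)·R1: [0, 8, -8, 0, -4, 4]
R3 ← R3 − R1: [0, 6, -6, 0, -3, 3]
R5 ← R5 + (2)·R1: [0, -2, 2, 0, 1, -1]
R3 ← R3 − (3/4)·R2: [0, 0, 0, 0, 0, 0]
R4 ← R4 − (1/2)·R2: [0, 0, 0, 0, 0, 0]
R5 ← R5 + (1/4)·R2: [0, 0, 0, 0, 0, 0]
Echelon form has 2 nonzero rows, so rank(P) = 2.
The rank gives the maximum number of linearly independent rows: 2.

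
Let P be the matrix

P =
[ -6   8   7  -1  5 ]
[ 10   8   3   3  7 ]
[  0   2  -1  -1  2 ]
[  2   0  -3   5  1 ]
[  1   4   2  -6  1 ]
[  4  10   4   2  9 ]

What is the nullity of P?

Row reduce to echelon form.
R2 ← R2 + (5/3)·R1: [0, 64/3, 44/3, 4/3, 46/3]
R4 ← R4 + (1/3)·R1: [0, 8/3, -2/3, 14/3, 8/3]
R5 ← R5 + (1/6)·R1: [0, 16/3, 19/6, -37/6, 11/6]
R6 ← R6 + (2/3)·R1: [0, 46/3, 26/3, 4/3, 37/3]
R3 ← R3 − (3/32)·R2: [0, 0, -19/8, -9/8, 9/16]
R4 ← R4 − (1/8)·R2: [0, 0, -5/2, 9/2, 3/4]
R5 ← R5 − (1/4)·R2: [0, 0, -1/2, -13/2, -2]
R6 ← R6 − (23/32)·R2: [0, 0, -15/8, 3/8, 21/16]
R4 ← R4 − (20/19)·R3: [0, 0, 0, 108/19, 3/19]
R5 ← R5 − (4/19)·R3: [0, 0, 0, -119/19, -161/76]
R6 ← R6 − (15/19)·R3: [0, 0, 0, 24/19, 33/38]
R5 ← R5 + (119/108)·R4: [0, 0, 0, 0, -35/18]
R6 ← R6 − (2/9)·R4: [0, 0, 0, 0, 5/6]
R6 ← R6 + (3/7)·R5: [0, 0, 0, 0, 0]
5 nonzero rows, so rank(P) = 5.
P has 5 columns; by rank–nullity, nullity = 5 − 5 = 0.

0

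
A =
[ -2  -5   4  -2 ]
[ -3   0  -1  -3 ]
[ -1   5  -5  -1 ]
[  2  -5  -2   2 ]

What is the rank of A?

Row reduce to echelon form.
R2 ← R2 − (3/2)·R1: [0, 15/2, -7, 0]
R3 ← R3 − (1/2)·R1: [0, 15/2, -7, 0]
R4 ← R4 + R1: [0, -10, 2, 0]
R3 ← R3 − R2: [0, 0, 0, 0]
R4 ← R4 + (4/3)·R2: [0, 0, -22/3, 0]
Swap R3 ↔ R4
Echelon form has 3 nonzero rows, so rank(A) = 3.

3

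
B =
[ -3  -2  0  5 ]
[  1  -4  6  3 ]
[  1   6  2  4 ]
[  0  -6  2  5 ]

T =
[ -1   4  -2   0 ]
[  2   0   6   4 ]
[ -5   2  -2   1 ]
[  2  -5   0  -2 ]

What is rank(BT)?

First compute BT:
[[  9, -37,  -6, -18],
 [-33,   1, -38, -16],
 [  9, -12,  30,  18],
 [-12, -21, -40, -32]]
Now row reduce the product.
R2 ← R2 + (11/3)·R1: [0, -404/3, -60, -82]
R3 ← R3 − R1: [0, 25, 36, 36]
R4 ← R4 + (4/3)·R1: [0, -211/3, -48, -56]
R3 ← R3 + (75/404)·R2: [0, 0, 2511/101, 4197/202]
R4 ← R4 − (211/404)·R2: [0, 0, -1683/101, -2661/202]
R4 ← R4 + (187/279)·R3: [0, 0, 0, 70/93]
4 nonzero rows, so rank(BT) = 4.

4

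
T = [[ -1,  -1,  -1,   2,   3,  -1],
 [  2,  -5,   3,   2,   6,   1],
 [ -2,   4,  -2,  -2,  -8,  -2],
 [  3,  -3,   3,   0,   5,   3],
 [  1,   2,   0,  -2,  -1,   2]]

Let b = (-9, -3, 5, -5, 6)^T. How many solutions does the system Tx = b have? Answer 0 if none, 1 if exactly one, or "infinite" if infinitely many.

0

Row reduce the augmented matrix [T | b].
R2 ← R2 + (2)·R1: [0, -7, 1, 6, 12, -1, -21]
R3 ← R3 − (2)·R1: [0, 6, 0, -6, -14, 0, 23]
R4 ← R4 + (3)·R1: [0, -6, 0, 6, 14, 0, -32]
R5 ← R5 + R1: [0, 1, -1, 0, 2, 1, -3]
R3 ← R3 + (6/7)·R2: [0, 0, 6/7, -6/7, -26/7, -6/7, 5]
R4 ← R4 − (6/7)·R2: [0, 0, -6/7, 6/7, 26/7, 6/7, -14]
R5 ← R5 + (1/7)·R2: [0, 0, -6/7, 6/7, 26/7, 6/7, -6]
R4 ← R4 + R3: [0, 0, 0, 0, 0, 0, -9]
R5 ← R5 + R3: [0, 0, 0, 0, 0, 0, -1]
R5 ← R5 − (1/9)·R4: [0, 0, 0, 0, 0, 0, 0]
The echelon form has 4 nonzero rows; the last pivot sits in the augmented column, so rank(T) = 3 but rank([T|b]) = 4.
Since the ranks differ, the system is inconsistent.
It has no solutions.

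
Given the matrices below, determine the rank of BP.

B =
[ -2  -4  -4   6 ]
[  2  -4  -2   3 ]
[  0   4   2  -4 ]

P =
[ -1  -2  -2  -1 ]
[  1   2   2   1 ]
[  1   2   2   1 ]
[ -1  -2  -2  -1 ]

1

First compute BP:
[[-12, -24, -24, -12],
 [-11, -22, -22, -11],
 [ 10,  20,  20,  10]]
Now row reduce the product.
R2 ← R2 − (11/12)·R1: [0, 0, 0, 0]
R3 ← R3 + (5/6)·R1: [0, 0, 0, 0]
1 nonzero row, so rank(BP) = 1.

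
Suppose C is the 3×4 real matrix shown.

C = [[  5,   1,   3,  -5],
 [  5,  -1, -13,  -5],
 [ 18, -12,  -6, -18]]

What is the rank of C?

Row reduce to echelon form.
R2 ← R2 − R1: [0, -2, -16, 0]
R3 ← R3 − (18/5)·R1: [0, -78/5, -84/5, 0]
R3 ← R3 − (39/5)·R2: [0, 0, 108, 0]
Echelon form has 3 nonzero rows, so rank(C) = 3.

3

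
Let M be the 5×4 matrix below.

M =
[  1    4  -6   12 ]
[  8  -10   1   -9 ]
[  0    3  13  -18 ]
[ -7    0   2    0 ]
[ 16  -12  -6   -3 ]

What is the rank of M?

4

Row reduce to echelon form.
R2 ← R2 − (8)·R1: [0, -42, 49, -105]
R4 ← R4 + (7)·R1: [0, 28, -40, 84]
R5 ← R5 − (16)·R1: [0, -76, 90, -195]
R3 ← R3 + (1/14)·R2: [0, 0, 33/2, -51/2]
R4 ← R4 + (2/3)·R2: [0, 0, -22/3, 14]
R5 ← R5 − (38/21)·R2: [0, 0, 4/3, -5]
R4 ← R4 + (4/9)·R3: [0, 0, 0, 8/3]
R5 ← R5 − (8/99)·R3: [0, 0, 0, -97/33]
R5 ← R5 + (97/88)·R4: [0, 0, 0, 0]
Echelon form has 4 nonzero rows, so rank(M) = 4.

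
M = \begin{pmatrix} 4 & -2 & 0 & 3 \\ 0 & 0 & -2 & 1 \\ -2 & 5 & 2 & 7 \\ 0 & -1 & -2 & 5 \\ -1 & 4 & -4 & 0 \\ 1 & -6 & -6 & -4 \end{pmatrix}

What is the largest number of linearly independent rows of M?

Row reduce to echelon form.
R3 ← R3 + (1/2)·R1: [0, 4, 2, 17/2]
R5 ← R5 + (1/4)·R1: [0, 7/2, -4, 3/4]
R6 ← R6 − (1/4)·R1: [0, -11/2, -6, -19/4]
Swap R2 ↔ R3
R4 ← R4 + (1/4)·R2: [0, 0, -3/2, 57/8]
R5 ← R5 − (7/8)·R2: [0, 0, -23/4, -107/16]
R6 ← R6 + (11/8)·R2: [0, 0, -13/4, 111/16]
R4 ← R4 − (3/4)·R3: [0, 0, 0, 51/8]
R5 ← R5 − (23/8)·R3: [0, 0, 0, -153/16]
R6 ← R6 − (13/8)·R3: [0, 0, 0, 85/16]
R5 ← R5 + (3/2)·R4: [0, 0, 0, 0]
R6 ← R6 − (5/6)·R4: [0, 0, 0, 0]
Echelon form has 4 nonzero rows, so rank(M) = 4.
The rank gives the maximum number of linearly independent rows: 4.

4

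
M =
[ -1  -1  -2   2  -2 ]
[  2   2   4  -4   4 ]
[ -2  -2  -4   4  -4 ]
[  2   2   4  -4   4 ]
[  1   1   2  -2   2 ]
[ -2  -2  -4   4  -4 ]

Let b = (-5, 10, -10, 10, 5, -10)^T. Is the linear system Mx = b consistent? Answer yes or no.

Row reduce the augmented matrix [M | b].
R2 ← R2 + (2)·R1: [0, 0, 0, 0, 0, 0]
R3 ← R3 − (2)·R1: [0, 0, 0, 0, 0, 0]
R4 ← R4 + (2)·R1: [0, 0, 0, 0, 0, 0]
R5 ← R5 + R1: [0, 0, 0, 0, 0, 0]
R6 ← R6 − (2)·R1: [0, 0, 0, 0, 0, 0]
The echelon form has 1 nonzero rows, and every pivot lies in the first 5 columns, so rank(M) = rank([M|b]) = 1.
The system is consistent.

yes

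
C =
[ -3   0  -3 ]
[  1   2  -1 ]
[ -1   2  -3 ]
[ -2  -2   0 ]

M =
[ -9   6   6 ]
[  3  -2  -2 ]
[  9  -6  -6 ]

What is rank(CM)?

1

First compute CM:
[[  0,   0,   0],
 [-12,   8,   8],
 [-12,   8,   8],
 [ 12,  -8,  -8]]
Now row reduce the product.
Swap R1 ↔ R2
R3 ← R3 − R1: [0, 0, 0]
R4 ← R4 + R1: [0, 0, 0]
1 nonzero row, so rank(CM) = 1.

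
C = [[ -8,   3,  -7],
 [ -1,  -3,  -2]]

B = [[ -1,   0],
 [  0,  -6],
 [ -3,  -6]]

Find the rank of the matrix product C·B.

First compute CB:
[[ 29,  24],
 [  7,  30]]
Now row reduce the product.
R2 ← R2 − (7/29)·R1: [0, 702/29]
2 nonzero rows, so rank(CB) = 2.

2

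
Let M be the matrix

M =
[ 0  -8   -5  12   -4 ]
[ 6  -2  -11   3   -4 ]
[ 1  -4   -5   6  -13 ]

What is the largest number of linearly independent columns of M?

Row reduce to echelon form.
Swap R1 ↔ R2
R3 ← R3 − (1/6)·R1: [0, -11/3, -19/6, 11/2, -37/3]
R3 ← R3 − (11/24)·R2: [0, 0, -7/8, 0, -21/2]
Echelon form has 3 nonzero rows, so rank(M) = 3.
The rank gives the maximum number of linearly independent columns: 3.

3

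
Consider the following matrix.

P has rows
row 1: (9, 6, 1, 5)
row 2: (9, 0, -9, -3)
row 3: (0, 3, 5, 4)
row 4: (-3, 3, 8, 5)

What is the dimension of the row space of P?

Row reduce to echelon form.
R2 ← R2 − R1: [0, -6, -10, -8]
R4 ← R4 + (1/3)·R1: [0, 5, 25/3, 20/3]
R3 ← R3 + (1/2)·R2: [0, 0, 0, 0]
R4 ← R4 + (5/6)·R2: [0, 0, 0, 0]
Echelon form has 2 nonzero rows, so rank(P) = 2.
The row space has dimension equal to the rank: 2.

2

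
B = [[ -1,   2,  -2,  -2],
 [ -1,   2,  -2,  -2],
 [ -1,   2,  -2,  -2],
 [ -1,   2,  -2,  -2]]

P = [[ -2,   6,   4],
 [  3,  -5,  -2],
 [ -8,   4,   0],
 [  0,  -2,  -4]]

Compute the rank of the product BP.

1

First compute BP:
[[ 24, -20,   0],
 [ 24, -20,   0],
 [ 24, -20,   0],
 [ 24, -20,   0]]
Now row reduce the product.
R2 ← R2 − R1: [0, 0, 0]
R3 ← R3 − R1: [0, 0, 0]
R4 ← R4 − R1: [0, 0, 0]
1 nonzero row, so rank(BP) = 1.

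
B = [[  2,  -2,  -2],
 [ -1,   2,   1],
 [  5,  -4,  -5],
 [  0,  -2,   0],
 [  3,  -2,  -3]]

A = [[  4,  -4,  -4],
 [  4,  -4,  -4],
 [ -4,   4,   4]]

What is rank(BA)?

1

First compute BA:
[[  8,  -8,  -8],
 [  0,   0,   0],
 [ 24, -24, -24],
 [ -8,   8,   8],
 [ 16, -16, -16]]
Now row reduce the product.
R3 ← R3 − (3)·R1: [0, 0, 0]
R4 ← R4 + R1: [0, 0, 0]
R5 ← R5 − (2)·R1: [0, 0, 0]
1 nonzero row, so rank(BA) = 1.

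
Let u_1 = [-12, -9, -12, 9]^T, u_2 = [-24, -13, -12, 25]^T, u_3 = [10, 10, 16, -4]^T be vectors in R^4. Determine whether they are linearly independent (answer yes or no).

Form the matrix with these vectors as rows and row reduce.
R2 ← R2 − (2)·R1: [0, 5, 12, 7]
R3 ← R3 + (5/6)·R1: [0, 5/2, 6, 7/2]
R3 ← R3 − (1/2)·R2: [0, 0, 0, 0]
2 nonzero rows, so the 3 vectors span a space of dimension 2.
Since 2 < 3, the vectors are linearly dependent.

no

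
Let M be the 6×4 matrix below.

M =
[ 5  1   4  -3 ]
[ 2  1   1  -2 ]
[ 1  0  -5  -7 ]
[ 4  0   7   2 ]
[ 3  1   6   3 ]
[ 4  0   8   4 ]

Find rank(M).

4

Row reduce to echelon form.
R2 ← R2 − (2/5)·R1: [0, 3/5, -3/5, -4/5]
R3 ← R3 − (1/5)·R1: [0, -1/5, -29/5, -32/5]
R4 ← R4 − (4/5)·R1: [0, -4/5, 19/5, 22/5]
R5 ← R5 − (3/5)·R1: [0, 2/5, 18/5, 24/5]
R6 ← R6 − (4/5)·R1: [0, -4/5, 24/5, 32/5]
R3 ← R3 + (1/3)·R2: [0, 0, -6, -20/3]
R4 ← R4 + (4/3)·R2: [0, 0, 3, 10/3]
R5 ← R5 − (2/3)·R2: [0, 0, 4, 16/3]
R6 ← R6 + (4/3)·R2: [0, 0, 4, 16/3]
R4 ← R4 + (1/2)·R3: [0, 0, 0, 0]
R5 ← R5 + (2/3)·R3: [0, 0, 0, 8/9]
R6 ← R6 + (2/3)·R3: [0, 0, 0, 8/9]
Swap R4 ↔ R5
R6 ← R6 − R4: [0, 0, 0, 0]
Echelon form has 4 nonzero rows, so rank(M) = 4.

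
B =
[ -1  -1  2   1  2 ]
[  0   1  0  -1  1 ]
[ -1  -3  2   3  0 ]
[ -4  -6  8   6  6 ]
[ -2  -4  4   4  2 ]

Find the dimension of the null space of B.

Row reduce to echelon form.
R3 ← R3 − R1: [0, -2, 0, 2, -2]
R4 ← R4 − (4)·R1: [0, -2, 0, 2, -2]
R5 ← R5 − (2)·R1: [0, -2, 0, 2, -2]
R3 ← R3 + (2)·R2: [0, 0, 0, 0, 0]
R4 ← R4 + (2)·R2: [0, 0, 0, 0, 0]
R5 ← R5 + (2)·R2: [0, 0, 0, 0, 0]
2 nonzero rows, so rank(B) = 2.
B has 5 columns; by rank–nullity, nullity = 5 − 2 = 3.

3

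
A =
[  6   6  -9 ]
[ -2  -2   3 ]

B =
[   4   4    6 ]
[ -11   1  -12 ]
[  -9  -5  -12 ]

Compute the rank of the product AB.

1

First compute AB:
[[ 39,  75,  72],
 [-13, -25, -24]]
Now row reduce the product.
R2 ← R2 + (1/3)·R1: [0, 0, 0]
1 nonzero row, so rank(AB) = 1.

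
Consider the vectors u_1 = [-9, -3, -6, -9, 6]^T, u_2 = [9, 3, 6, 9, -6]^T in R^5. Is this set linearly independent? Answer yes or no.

no

Form the matrix with these vectors as rows and row reduce.
R2 ← R2 + R1: [0, 0, 0, 0, 0]
1 nonzero row, so the 2 vectors span a space of dimension 1.
Since 1 < 2, the vectors are linearly dependent.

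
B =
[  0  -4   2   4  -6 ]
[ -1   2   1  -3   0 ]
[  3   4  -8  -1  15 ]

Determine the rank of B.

2

Row reduce to echelon form.
Swap R1 ↔ R2
R3 ← R3 + (3)·R1: [0, 10, -5, -10, 15]
R3 ← R3 + (5/2)·R2: [0, 0, 0, 0, 0]
Echelon form has 2 nonzero rows, so rank(B) = 2.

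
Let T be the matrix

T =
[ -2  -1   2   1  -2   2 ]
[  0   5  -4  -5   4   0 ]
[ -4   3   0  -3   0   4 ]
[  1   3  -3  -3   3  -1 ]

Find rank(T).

2

Row reduce to echelon form.
R3 ← R3 − (2)·R1: [0, 5, -4, -5, 4, 0]
R4 ← R4 + (1/2)·R1: [0, 5/2, -2, -5/2, 2, 0]
R3 ← R3 − R2: [0, 0, 0, 0, 0, 0]
R4 ← R4 − (1/2)·R2: [0, 0, 0, 0, 0, 0]
Echelon form has 2 nonzero rows, so rank(T) = 2.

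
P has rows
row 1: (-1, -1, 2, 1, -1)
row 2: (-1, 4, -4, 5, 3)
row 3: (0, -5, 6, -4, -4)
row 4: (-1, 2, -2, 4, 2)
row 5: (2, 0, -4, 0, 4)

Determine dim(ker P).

Row reduce to echelon form.
R2 ← R2 − R1: [0, 5, -6, 4, 4]
R4 ← R4 − R1: [0, 3, -4, 3, 3]
R5 ← R5 + (2)·R1: [0, -2, 0, 2, 2]
R3 ← R3 + R2: [0, 0, 0, 0, 0]
R4 ← R4 − (3/5)·R2: [0, 0, -2/5, 3/5, 3/5]
R5 ← R5 + (2/5)·R2: [0, 0, -12/5, 18/5, 18/5]
Swap R3 ↔ R4
R5 ← R5 − (6)·R3: [0, 0, 0, 0, 0]
3 nonzero rows, so rank(P) = 3.
P has 5 columns; by rank–nullity, nullity = 5 − 3 = 2.

2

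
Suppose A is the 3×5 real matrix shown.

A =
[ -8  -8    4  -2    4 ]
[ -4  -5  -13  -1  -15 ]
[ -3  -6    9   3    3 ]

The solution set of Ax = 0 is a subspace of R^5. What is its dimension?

Row reduce to echelon form.
R2 ← R2 − (1/2)·R1: [0, -1, -15, 0, -17]
R3 ← R3 − (3/8)·R1: [0, -3, 15/2, 15/4, 3/2]
R3 ← R3 − (3)·R2: [0, 0, 105/2, 15/4, 105/2]
3 nonzero rows, so rank(A) = 3.
A has 5 columns; by rank–nullity, nullity = 5 − 3 = 2.

2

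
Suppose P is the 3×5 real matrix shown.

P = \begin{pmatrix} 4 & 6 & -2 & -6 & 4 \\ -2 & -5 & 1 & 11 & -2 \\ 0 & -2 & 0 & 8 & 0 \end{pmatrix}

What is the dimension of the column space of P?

2

Row reduce to echelon form.
R2 ← R2 + (1/2)·R1: [0, -2, 0, 8, 0]
R3 ← R3 − R2: [0, 0, 0, 0, 0]
Echelon form has 2 nonzero rows, so rank(P) = 2.
The column space has dimension equal to the rank: 2.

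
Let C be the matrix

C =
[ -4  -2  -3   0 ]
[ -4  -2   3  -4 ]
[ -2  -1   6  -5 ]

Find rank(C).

Row reduce to echelon form.
R2 ← R2 − R1: [0, 0, 6, -4]
R3 ← R3 − (1/2)·R1: [0, 0, 15/2, -5]
R3 ← R3 − (5/4)·R2: [0, 0, 0, 0]
Echelon form has 2 nonzero rows, so rank(C) = 2.

2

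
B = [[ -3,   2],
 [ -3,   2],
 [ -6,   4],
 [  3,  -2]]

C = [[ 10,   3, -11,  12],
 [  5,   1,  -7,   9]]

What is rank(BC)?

1

First compute BC:
[[-20,  -7,  19, -18],
 [-20,  -7,  19, -18],
 [-40, -14,  38, -36],
 [ 20,   7, -19,  18]]
Now row reduce the product.
R2 ← R2 − R1: [0, 0, 0, 0]
R3 ← R3 − (2)·R1: [0, 0, 0, 0]
R4 ← R4 + R1: [0, 0, 0, 0]
1 nonzero row, so rank(BC) = 1.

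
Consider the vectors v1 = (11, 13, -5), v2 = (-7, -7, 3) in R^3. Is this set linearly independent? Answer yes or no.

Form the matrix with these vectors as rows and row reduce.
R2 ← R2 + (7/11)·R1: [0, 14/11, -2/11]
2 nonzero rows, so the 2 vectors span a space of dimension 2.
Since 2 = 2, the vectors are linearly independent.

yes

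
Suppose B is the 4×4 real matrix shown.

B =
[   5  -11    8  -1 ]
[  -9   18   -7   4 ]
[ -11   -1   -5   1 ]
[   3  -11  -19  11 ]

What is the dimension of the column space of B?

4

Row reduce to echelon form.
R2 ← R2 + (9/5)·R1: [0, -9/5, 37/5, 11/5]
R3 ← R3 + (11/5)·R1: [0, -126/5, 63/5, -6/5]
R4 ← R4 − (3/5)·R1: [0, -22/5, -119/5, 58/5]
R3 ← R3 − (14)·R2: [0, 0, -91, -32]
R4 ← R4 − (22/9)·R2: [0, 0, -377/9, 56/9]
R4 ← R4 − (29/63)·R3: [0, 0, 0, 440/21]
Echelon form has 4 nonzero rows, so rank(B) = 4.
The column space has dimension equal to the rank: 4.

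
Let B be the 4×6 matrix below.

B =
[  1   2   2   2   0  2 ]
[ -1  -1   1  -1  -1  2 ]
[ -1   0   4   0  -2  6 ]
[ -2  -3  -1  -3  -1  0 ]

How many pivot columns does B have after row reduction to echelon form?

Row reduce to echelon form.
R2 ← R2 + R1: [0, 1, 3, 1, -1, 4]
R3 ← R3 + R1: [0, 2, 6, 2, -2, 8]
R4 ← R4 + (2)·R1: [0, 1, 3, 1, -1, 4]
R3 ← R3 − (2)·R2: [0, 0, 0, 0, 0, 0]
R4 ← R4 − R2: [0, 0, 0, 0, 0, 0]
Echelon form has 2 nonzero rows, so rank(B) = 2.
Each nonzero row contributes one pivot column: 2 pivot columns.

2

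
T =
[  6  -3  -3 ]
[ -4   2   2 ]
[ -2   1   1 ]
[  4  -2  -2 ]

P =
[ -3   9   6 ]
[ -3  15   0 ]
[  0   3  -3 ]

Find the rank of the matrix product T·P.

First compute TP:
[[ -9,   0,  45],
 [  6,   0, -30],
 [  3,   0, -15],
 [ -6,   0,  30]]
Now row reduce the product.
R2 ← R2 + (2/3)·R1: [0, 0, 0]
R3 ← R3 + (1/3)·R1: [0, 0, 0]
R4 ← R4 − (2/3)·R1: [0, 0, 0]
1 nonzero row, so rank(TP) = 1.

1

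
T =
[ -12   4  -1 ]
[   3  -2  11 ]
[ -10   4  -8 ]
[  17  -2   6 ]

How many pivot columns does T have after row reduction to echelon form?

Row reduce to echelon form.
R2 ← R2 + (1/4)·R1: [0, -1, 43/4]
R3 ← R3 − (5/6)·R1: [0, 2/3, -43/6]
R4 ← R4 + (17/12)·R1: [0, 11/3, 55/12]
R3 ← R3 + (2/3)·R2: [0, 0, 0]
R4 ← R4 + (11/3)·R2: [0, 0, 44]
Swap R3 ↔ R4
Echelon form has 3 nonzero rows, so rank(T) = 3.
Each nonzero row contributes one pivot column: 3 pivot columns.

3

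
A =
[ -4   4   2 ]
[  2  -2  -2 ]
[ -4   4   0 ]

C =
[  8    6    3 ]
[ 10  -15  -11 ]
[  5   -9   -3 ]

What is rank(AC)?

First compute AC:
[[ 18, -102, -62],
 [-14,  60,  34],
 [  8, -84, -56]]
Now row reduce the product.
R2 ← R2 + (7/9)·R1: [0, -58/3, -128/9]
R3 ← R3 − (4/9)·R1: [0, -116/3, -256/9]
R3 ← R3 − (2)·R2: [0, 0, 0]
2 nonzero rows, so rank(AC) = 2.

2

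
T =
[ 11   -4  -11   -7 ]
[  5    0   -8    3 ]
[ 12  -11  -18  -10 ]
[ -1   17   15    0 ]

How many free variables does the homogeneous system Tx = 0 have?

0

Row reduce to echelon form.
R2 ← R2 − (5/11)·R1: [0, 20/11, -3, 68/11]
R3 ← R3 − (12/11)·R1: [0, -73/11, -6, -26/11]
R4 ← R4 + (1/11)·R1: [0, 183/11, 14, -7/11]
R3 ← R3 + (73/20)·R2: [0, 0, -339/20, 101/5]
R4 ← R4 − (183/20)·R2: [0, 0, 829/20, -286/5]
R4 ← R4 + (829/339)·R3: [0, 0, 0, -2645/339]
4 nonzero rows, so rank(T) = 4.
T has 4 columns; by rank–nullity, nullity = 4 − 4 = 0.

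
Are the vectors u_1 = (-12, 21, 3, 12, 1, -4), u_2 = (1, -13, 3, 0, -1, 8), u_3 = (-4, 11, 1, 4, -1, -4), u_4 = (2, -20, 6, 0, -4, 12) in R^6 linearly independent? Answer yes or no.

Form the matrix with these vectors as rows and row reduce.
R2 ← R2 + (1/12)·R1: [0, -45/4, 13/4, 1, -11/12, 23/3]
R3 ← R3 − (1/3)·R1: [0, 4, 0, 0, -4/3, -8/3]
R4 ← R4 + (1/6)·R1: [0, -33/2, 13/2, 2, -23/6, 34/3]
R3 ← R3 + (16/45)·R2: [0, 0, 52/45, 16/45, -224/135, 8/135]
R4 ← R4 − (22/15)·R2: [0, 0, 26/15, 8/15, -112/45, 4/45]
R4 ← R4 − (3/2)·R3: [0, 0, 0, 0, 0, 0]
3 nonzero rows, so the 4 vectors span a space of dimension 3.
Since 3 < 4, the vectors are linearly dependent.

no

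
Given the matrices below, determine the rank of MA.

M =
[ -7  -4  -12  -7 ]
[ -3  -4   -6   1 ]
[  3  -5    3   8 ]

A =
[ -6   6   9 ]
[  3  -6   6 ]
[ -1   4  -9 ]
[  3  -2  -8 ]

First compute MA:
[[ 21, -52,  77],
 [ 15, -20,  -5],
 [-12,  44, -94]]
Now row reduce the product.
R2 ← R2 − (5/7)·R1: [0, 120/7, -60]
R3 ← R3 + (4/7)·R1: [0, 100/7, -50]
R3 ← R3 − (5/6)·R2: [0, 0, 0]
2 nonzero rows, so rank(MA) = 2.

2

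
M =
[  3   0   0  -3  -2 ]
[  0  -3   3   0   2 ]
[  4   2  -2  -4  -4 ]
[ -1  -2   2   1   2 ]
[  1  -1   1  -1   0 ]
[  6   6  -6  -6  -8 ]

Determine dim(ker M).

Row reduce to echelon form.
R3 ← R3 − (4/3)·R1: [0, 2, -2, 0, -4/3]
R4 ← R4 + (1/3)·R1: [0, -2, 2, 0, 4/3]
R5 ← R5 − (1/3)·R1: [0, -1, 1, 0, 2/3]
R6 ← R6 − (2)·R1: [0, 6, -6, 0, -4]
R3 ← R3 + (2/3)·R2: [0, 0, 0, 0, 0]
R4 ← R4 − (2/3)·R2: [0, 0, 0, 0, 0]
R5 ← R5 − (1/3)·R2: [0, 0, 0, 0, 0]
R6 ← R6 + (2)·R2: [0, 0, 0, 0, 0]
2 nonzero rows, so rank(M) = 2.
M has 5 columns; by rank–nullity, nullity = 5 − 2 = 3.

3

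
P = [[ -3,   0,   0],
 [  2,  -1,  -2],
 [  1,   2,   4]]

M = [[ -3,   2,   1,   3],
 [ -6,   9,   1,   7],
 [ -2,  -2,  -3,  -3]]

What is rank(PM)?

2

First compute PM:
[[  9,  -6,  -3,  -9],
 [  4,  -1,   7,   5],
 [-23,  12,  -9,   5]]
Now row reduce the product.
R2 ← R2 − (4/9)·R1: [0, 5/3, 25/3, 9]
R3 ← R3 + (23/9)·R1: [0, -10/3, -50/3, -18]
R3 ← R3 + (2)·R2: [0, 0, 0, 0]
2 nonzero rows, so rank(PM) = 2.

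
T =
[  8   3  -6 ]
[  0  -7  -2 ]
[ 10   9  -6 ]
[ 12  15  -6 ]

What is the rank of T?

2

Row reduce to echelon form.
R3 ← R3 − (5/4)·R1: [0, 21/4, 3/2]
R4 ← R4 − (3/2)·R1: [0, 21/2, 3]
R3 ← R3 + (3/4)·R2: [0, 0, 0]
R4 ← R4 + (3/2)·R2: [0, 0, 0]
Echelon form has 2 nonzero rows, so rank(T) = 2.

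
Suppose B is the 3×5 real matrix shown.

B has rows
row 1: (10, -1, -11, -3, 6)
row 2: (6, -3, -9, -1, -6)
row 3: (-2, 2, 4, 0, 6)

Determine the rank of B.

Row reduce to echelon form.
R2 ← R2 − (3/5)·R1: [0, -12/5, -12/5, 4/5, -48/5]
R3 ← R3 + (1/5)·R1: [0, 9/5, 9/5, -3/5, 36/5]
R3 ← R3 + (3/4)·R2: [0, 0, 0, 0, 0]
Echelon form has 2 nonzero rows, so rank(B) = 2.

2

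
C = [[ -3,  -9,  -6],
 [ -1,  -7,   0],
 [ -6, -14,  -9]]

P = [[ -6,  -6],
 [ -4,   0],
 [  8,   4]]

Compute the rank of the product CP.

2

First compute CP:
[[  6,  -6],
 [ 34,   6],
 [ 20,   0]]
Now row reduce the product.
R2 ← R2 − (17/3)·R1: [0, 40]
R3 ← R3 − (10/3)·R1: [0, 20]
R3 ← R3 − (1/2)·R2: [0, 0]
2 nonzero rows, so rank(CP) = 2.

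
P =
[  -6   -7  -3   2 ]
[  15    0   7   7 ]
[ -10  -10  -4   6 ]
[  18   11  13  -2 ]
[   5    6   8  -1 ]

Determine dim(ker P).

Row reduce to echelon form.
R2 ← R2 + (5/2)·R1: [0, -35/2, -1/2, 12]
R3 ← R3 − (5/3)·R1: [0, 5/3, 1, 8/3]
R4 ← R4 + (3)·R1: [0, -10, 4, 4]
R5 ← R5 + (5/6)·R1: [0, 1/6, 11/2, 2/3]
R3 ← R3 + (2/21)·R2: [0, 0, 20/21, 80/21]
R4 ← R4 − (4/7)·R2: [0, 0, 30/7, -20/7]
R5 ← R5 + (1/105)·R2: [0, 0, 577/105, 82/105]
R4 ← R4 − (9/2)·R3: [0, 0, 0, -20]
R5 ← R5 − (577/100)·R3: [0, 0, 0, -106/5]
R5 ← R5 − (53/50)·R4: [0, 0, 0, 0]
4 nonzero rows, so rank(P) = 4.
P has 4 columns; by rank–nullity, nullity = 4 − 4 = 0.

0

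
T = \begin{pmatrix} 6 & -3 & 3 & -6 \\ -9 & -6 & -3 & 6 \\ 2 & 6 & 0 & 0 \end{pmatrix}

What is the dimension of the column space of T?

2

Row reduce to echelon form.
R2 ← R2 + (3/2)·R1: [0, -21/2, 3/2, -3]
R3 ← R3 − (1/3)·R1: [0, 7, -1, 2]
R3 ← R3 + (2/3)·R2: [0, 0, 0, 0]
Echelon form has 2 nonzero rows, so rank(T) = 2.
The column space has dimension equal to the rank: 2.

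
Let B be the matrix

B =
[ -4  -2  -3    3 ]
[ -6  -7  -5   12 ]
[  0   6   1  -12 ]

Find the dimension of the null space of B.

1

Row reduce to echelon form.
R2 ← R2 − (3/2)·R1: [0, -4, -1/2, 15/2]
R3 ← R3 + (3/2)·R2: [0, 0, 1/4, -3/4]
3 nonzero rows, so rank(B) = 3.
B has 4 columns; by rank–nullity, nullity = 4 − 3 = 1.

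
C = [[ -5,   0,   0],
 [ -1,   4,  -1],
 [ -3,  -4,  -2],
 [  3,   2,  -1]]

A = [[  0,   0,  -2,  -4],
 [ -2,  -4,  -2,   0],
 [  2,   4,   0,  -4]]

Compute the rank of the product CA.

2

First compute CA:
[[  0,   0,  10,  20],
 [-10, -20,  -6,   8],
 [  4,   8,  14,  20],
 [ -6, -12, -10,  -8]]
Now row reduce the product.
Swap R1 ↔ R2
R3 ← R3 + (2/5)·R1: [0, 0, 58/5, 116/5]
R4 ← R4 − (3/5)·R1: [0, 0, -32/5, -64/5]
R3 ← R3 − (29/25)·R2: [0, 0, 0, 0]
R4 ← R4 + (16/25)·R2: [0, 0, 0, 0]
2 nonzero rows, so rank(CA) = 2.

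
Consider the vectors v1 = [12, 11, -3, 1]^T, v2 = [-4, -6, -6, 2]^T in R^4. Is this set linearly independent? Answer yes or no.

Form the matrix with these vectors as rows and row reduce.
R2 ← R2 + (1/3)·R1: [0, -7/3, -7, 7/3]
2 nonzero rows, so the 2 vectors span a space of dimension 2.
Since 2 = 2, the vectors are linearly independent.

yes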